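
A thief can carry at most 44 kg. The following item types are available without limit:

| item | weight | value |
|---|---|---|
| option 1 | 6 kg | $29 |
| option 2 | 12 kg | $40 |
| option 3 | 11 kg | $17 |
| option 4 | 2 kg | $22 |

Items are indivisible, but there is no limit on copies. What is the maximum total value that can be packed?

Best value-per-unit is option 4 at 22/2, and filling with it alone uses weight 22×2=44. No mix of the others beats 22×22 = 484.

$484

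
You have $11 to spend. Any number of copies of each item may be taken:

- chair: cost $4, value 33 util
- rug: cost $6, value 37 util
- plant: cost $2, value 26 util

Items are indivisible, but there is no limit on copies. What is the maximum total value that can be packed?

Best value-per-unit is plant at 26/2, and filling with it alone uses cost 5×2=10. No mix of the others beats 5×26 = 130.

130 util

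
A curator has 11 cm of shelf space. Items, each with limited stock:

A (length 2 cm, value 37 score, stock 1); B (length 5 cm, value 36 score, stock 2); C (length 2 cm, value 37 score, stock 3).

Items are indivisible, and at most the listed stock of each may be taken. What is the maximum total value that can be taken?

Top feasible selections:
- 1×A + 3×C: length 8, value 148
- 1×B + 3×C: length 11, value 147
- 1×A + 1×B + 2×C: length 11, value 147
Best: 148 score.

148 score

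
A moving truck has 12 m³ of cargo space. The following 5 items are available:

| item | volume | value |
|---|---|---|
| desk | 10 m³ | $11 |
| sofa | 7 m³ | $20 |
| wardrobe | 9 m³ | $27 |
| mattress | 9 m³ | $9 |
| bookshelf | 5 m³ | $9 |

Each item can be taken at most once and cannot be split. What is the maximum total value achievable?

Check high-value combinations within 12 m³:
- sofa+bookshelf: volume 7+5=12, value 20+9=29
- wardrobe: volume 9, value 27
- sofa: volume 7, value 20
- desk: volume 10, value 11
Best: $29.

$29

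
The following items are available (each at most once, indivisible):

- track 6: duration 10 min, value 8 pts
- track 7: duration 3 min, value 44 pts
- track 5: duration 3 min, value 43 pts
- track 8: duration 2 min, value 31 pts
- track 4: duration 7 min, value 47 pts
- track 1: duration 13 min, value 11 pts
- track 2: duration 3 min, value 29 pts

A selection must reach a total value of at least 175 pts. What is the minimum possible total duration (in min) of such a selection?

18

Subsets with value ≥ 175, sorted by total duration:
- track 7+track 5+track 8+track 4+track 2: duration 18, value 194
- track 6+track 7+track 5+track 8+track 4+track 2: duration 28, value 202
- track 7+track 5+track 8+track 4+track 1: duration 28, value 176
- track 7+track 5+track 8+track 4+track 1+track 2: duration 31, value 205
Minimum duration: 18 min.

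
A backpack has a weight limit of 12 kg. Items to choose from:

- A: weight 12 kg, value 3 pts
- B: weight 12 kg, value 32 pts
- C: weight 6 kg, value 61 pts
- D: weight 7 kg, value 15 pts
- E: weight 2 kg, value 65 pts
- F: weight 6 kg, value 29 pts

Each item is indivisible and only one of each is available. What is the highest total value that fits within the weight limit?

Check high-value combinations within 12 kg:
- C+E: weight 6+2=8, value 61+65=126
- E+F: weight 2+6=8, value 65+29=94
- C+F: weight 6+6=12, value 61+29=90
- D+E: weight 7+2=9, value 15+65=80
Best: 126 pts.

126 pts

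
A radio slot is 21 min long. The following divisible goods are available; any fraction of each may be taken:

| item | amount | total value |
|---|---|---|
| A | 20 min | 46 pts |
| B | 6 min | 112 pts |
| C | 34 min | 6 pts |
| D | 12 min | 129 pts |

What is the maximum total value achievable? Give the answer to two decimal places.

247.90

Take in order of value per unit:
- B (112/6 per unit): all 6 → value 112, running total 112.00
- D (129/12 per unit): all 12 → value 129, running total 241.00
- A (46/20 per unit): 3 of 20 → value 3×46/20 = 6.9000, running total 247.90
Total 247.90.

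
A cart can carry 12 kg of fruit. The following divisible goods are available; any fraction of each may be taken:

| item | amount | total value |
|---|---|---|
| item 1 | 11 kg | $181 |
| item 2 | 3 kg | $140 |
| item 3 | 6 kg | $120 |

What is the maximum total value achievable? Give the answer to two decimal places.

309.36

Take in order of value per unit:
- item 2 (140/3 per unit): all 3 → value 140, running total 140.00
- item 3 (120/6 per unit): all 6 → value 120, running total 260.00
- item 1 (181/11 per unit): 3 of 11 → value 3×181/11 = 49.3636, running total 309.36
Total 309.36.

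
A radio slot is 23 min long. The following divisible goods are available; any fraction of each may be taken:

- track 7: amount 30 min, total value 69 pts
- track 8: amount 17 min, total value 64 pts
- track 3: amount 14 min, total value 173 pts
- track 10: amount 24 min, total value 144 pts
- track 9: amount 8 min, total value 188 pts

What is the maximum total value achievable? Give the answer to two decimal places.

367.00

Take in order of value per unit:
- track 9 (188/8 per unit): all 8 → value 188, running total 188.00
- track 3 (173/14 per unit): all 14 → value 173, running total 361.00
- track 10 (144/24 per unit): 1 of 24 → value 1×144/24 = 6.0000, running total 367.00
Total 367.00.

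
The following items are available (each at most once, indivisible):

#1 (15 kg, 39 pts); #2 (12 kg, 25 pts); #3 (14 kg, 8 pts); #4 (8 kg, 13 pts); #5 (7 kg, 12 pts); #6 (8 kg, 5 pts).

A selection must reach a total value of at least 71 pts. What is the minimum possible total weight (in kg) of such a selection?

Subsets with value ≥ 71, sorted by total weight:
- #1+#2+#5: weight 34, value 76
- #1+#2+#4: weight 35, value 77
- #1+#2+#3: weight 41, value 72
Minimum weight: 34 kg.

34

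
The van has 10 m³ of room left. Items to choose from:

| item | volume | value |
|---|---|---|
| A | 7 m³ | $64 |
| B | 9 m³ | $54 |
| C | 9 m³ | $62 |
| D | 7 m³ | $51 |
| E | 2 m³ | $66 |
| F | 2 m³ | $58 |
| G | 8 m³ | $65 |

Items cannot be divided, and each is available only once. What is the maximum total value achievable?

$131

Check high-value combinations within 10 m³:
- E+G: volume 2+8=10, value 66+65=131
- A+E: volume 7+2=9, value 64+66=130
- E+F: volume 2+2=4, value 66+58=124
Best: $131.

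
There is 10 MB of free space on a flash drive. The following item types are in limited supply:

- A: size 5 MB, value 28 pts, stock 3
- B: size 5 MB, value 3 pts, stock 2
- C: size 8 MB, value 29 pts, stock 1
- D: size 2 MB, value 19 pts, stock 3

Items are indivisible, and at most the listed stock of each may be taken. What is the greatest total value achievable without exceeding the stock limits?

Top feasible selections:
- 1×A + 2×D: size 9, value 66
- 3×D: size 6, value 57
- 2×A: size 10, value 56
Best: 66 pts.

66 pts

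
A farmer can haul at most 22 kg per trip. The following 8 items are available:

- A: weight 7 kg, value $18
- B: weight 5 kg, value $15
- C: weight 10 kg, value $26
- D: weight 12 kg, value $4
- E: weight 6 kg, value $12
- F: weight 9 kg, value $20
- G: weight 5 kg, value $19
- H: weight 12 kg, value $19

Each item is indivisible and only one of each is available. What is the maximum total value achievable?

Check high-value combinations within 22 kg:
- A+C+G: weight 7+10+5=22, value 18+26+19=63
- B+C+G: weight 5+10+5=20, value 15+26+19=60
- A+B+C: weight 7+5+10=22, value 18+15+26=59
Best: $63.

$63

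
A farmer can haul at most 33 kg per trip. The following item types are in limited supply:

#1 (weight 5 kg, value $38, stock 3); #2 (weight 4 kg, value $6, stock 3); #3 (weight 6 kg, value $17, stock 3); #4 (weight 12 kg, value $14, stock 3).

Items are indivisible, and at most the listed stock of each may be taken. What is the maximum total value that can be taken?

Best selections within weight 33 and stock limits:
- 3×#1 + 3×#3: weight 33, value 165
- 3×#1 + 1×#2 + 2×#3: weight 31, value 154
Best: $165.

$165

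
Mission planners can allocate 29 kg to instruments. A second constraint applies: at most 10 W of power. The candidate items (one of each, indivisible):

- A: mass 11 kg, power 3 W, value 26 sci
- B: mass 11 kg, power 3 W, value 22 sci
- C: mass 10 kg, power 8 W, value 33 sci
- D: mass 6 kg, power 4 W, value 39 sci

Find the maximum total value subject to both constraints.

87 sci

Feasible sets respecting both limits:
- A+B+D: mass 28, power 10, value 87
- A+D: mass 17, power 7, value 65
- B+D: mass 17, power 7, value 61
- A+B: mass 22, power 6, value 48
Best: 87 sci.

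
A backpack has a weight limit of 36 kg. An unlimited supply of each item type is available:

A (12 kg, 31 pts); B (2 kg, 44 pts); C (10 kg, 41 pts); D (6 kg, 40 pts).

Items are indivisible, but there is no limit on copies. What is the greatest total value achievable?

Best value-per-unit is B at 44/2, and filling with it alone uses weight 18×2=36. No mix of the others beats 18×44 = 792.

792 pts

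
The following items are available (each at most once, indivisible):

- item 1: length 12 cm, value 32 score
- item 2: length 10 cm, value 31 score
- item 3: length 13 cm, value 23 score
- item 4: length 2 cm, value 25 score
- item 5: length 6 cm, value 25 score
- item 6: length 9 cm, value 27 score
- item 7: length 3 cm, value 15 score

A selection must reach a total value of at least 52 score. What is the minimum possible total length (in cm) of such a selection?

11

Subsets with value ≥ 52, sorted by total length:
- item 4+item 5+item 7: length 11, value 65
- item 4+item 6: length 11, value 52
- item 2+item 4: length 12, value 56
Minimum length: 11 cm.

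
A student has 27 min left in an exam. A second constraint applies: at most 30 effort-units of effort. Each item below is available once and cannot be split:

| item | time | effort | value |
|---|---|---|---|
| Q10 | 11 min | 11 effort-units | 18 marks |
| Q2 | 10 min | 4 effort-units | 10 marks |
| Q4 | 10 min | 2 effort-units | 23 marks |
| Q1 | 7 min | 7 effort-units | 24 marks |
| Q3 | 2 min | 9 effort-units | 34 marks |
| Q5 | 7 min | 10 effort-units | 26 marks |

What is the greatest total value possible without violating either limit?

Feasible sets respecting both limits:
- Q4+Q1+Q3+Q5: time 26, effort 28, value 107
- Q2+Q1+Q3+Q5: time 26, effort 30, value 94
- Q1+Q3+Q5: time 16, effort 26, value 84
- Q4+Q3+Q5: time 19, effort 21, value 83
Best: 107 marks.

107 marks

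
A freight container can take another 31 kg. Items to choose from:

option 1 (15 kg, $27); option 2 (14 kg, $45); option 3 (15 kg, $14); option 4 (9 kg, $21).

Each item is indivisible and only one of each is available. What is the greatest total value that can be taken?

$72

Check high-value combinations within 31 kg:
- option 1+option 2: weight 15+14=29, value 27+45=72
- option 2+option 4: weight 14+9=23, value 45+21=66
- option 2+option 3: weight 14+15=29, value 45+14=59
- option 1+option 4: weight 15+9=24, value 27+21=48
- option 2: weight 14, value 45
Best: $72.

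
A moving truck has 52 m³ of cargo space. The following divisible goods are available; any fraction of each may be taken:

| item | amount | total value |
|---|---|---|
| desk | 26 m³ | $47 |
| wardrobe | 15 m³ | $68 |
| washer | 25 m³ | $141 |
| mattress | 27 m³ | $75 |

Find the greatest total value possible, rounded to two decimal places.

242.33

Take in order of value per unit:
- washer (141/25 per unit): all 25 → value 141, running total 141.00
- wardrobe (68/15 per unit): all 15 → value 68, running total 209.00
- mattress (75/27 per unit): 12 of 27 → value 12×75/27 = 33.3333, running total 242.33
Total 242.33.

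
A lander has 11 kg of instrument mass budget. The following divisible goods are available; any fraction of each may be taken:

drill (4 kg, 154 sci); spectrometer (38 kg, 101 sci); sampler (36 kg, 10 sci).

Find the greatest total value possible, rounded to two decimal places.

Take in order of value per unit:
- drill (154/4 per unit): all 4 → value 154, running total 154.00
- spectrometer (101/38 per unit): 7 of 38 → value 7×101/38 = 18.6053, running total 172.61
Total 172.61.

172.61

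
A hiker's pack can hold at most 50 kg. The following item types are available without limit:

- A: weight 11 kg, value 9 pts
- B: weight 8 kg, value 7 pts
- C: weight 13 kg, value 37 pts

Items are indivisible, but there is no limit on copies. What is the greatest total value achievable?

Best value-per-unit is C at 37/13; filling with it alone gives 3×37 = 111.
Optimal mix: 1×A + 3×C → weight 50, value 120.

120 pts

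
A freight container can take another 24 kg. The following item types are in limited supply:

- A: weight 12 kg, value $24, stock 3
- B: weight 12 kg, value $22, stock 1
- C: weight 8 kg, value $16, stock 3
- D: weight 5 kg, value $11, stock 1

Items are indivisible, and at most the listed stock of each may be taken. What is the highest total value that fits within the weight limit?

Best selections within weight 24 and stock limits:
- 3×C: weight 24, value 48
- 2×A: weight 24, value 48
- 1×A + 1×B: weight 24, value 46
- 2×C + 1×D: weight 21, value 43
Best: $48.

$48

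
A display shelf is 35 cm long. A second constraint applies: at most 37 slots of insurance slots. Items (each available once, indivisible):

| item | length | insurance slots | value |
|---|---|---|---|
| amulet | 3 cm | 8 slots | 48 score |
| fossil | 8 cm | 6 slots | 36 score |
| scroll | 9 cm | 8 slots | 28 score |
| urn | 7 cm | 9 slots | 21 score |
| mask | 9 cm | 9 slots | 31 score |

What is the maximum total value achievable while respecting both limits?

Feasible sets respecting both limits:
- amulet+fossil+scroll+mask: length 29, insurance slots 31, value 143
- amulet+fossil+urn+mask: length 27, insurance slots 32, value 136
- amulet+fossil+scroll+urn: length 27, insurance slots 31, value 133
- amulet+scroll+urn+mask: length 28, insurance slots 34, value 128
Best: 143 score.

143 score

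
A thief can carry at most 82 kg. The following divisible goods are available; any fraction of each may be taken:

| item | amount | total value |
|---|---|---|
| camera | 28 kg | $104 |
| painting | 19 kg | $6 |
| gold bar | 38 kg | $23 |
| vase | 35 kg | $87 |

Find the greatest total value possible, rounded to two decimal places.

202.50

Take in order of value per unit:
- camera (104/28 per unit): all 28 → value 104, running total 104.00
- vase (87/35 per unit): all 35 → value 87, running total 191.00
- gold bar (23/38 per unit): 19 of 38 → value 19×23/38 = 11.5000, running total 202.50
Total 202.50.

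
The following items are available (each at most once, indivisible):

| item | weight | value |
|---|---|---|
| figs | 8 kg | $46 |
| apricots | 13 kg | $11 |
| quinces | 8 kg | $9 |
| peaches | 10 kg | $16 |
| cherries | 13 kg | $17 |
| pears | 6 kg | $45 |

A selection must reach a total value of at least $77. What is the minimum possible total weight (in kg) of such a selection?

14

Subsets with value ≥ 77, sorted by total weight:
- figs+pears: weight 14, value 91
- figs+quinces+pears: weight 22, value 100
- figs+peaches+pears: weight 24, value 107
- figs+cherries+pears: weight 27, value 108
Minimum weight: 14 kg.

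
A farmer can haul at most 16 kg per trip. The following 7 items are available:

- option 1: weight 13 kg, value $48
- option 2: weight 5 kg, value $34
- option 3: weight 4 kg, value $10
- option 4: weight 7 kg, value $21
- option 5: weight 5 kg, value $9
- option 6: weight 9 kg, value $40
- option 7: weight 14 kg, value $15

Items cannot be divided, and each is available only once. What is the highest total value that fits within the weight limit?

Check high-value combinations within 16 kg:
- option 2+option 6: weight 5+9=14, value 34+40=74
- option 2+option 3+option 4: weight 5+4+7=16, value 34+10+21=65
- option 4+option 6: weight 7+9=16, value 21+40=61
- option 2+option 4: weight 5+7=12, value 34+21=55
Best: $74.

$74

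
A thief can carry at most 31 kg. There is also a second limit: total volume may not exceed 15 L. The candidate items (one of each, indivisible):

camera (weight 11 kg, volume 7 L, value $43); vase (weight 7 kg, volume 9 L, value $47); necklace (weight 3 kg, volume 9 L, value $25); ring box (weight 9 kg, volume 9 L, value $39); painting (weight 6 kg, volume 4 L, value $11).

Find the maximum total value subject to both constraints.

Feasible sets respecting both limits:
- vase+painting: weight 13, volume 13, value 58
- camera+painting: weight 17, volume 11, value 54
- ring box+painting: weight 15, volume 13, value 50
Best: $58.

$58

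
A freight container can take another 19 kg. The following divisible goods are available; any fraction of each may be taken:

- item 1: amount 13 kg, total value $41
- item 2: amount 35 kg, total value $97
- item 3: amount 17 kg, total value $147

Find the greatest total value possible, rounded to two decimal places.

Take in order of value per unit:
- item 3 (147/17 per unit): all 17 → value 147, running total 147.00
- item 1 (41/13 per unit): 2 of 13 → value 2×41/13 = 6.3077, running total 153.31
Total 153.31.

153.31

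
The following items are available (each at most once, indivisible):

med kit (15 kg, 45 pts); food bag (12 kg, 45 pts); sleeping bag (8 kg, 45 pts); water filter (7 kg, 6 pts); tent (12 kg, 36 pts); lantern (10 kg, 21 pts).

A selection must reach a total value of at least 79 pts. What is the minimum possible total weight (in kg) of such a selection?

20

Subsets with value ≥ 79, sorted by total weight:
- food bag+sleeping bag: weight 20, value 90
- sleeping bag+tent: weight 20, value 81
- med kit+sleeping bag: weight 23, value 90
- food bag+tent: weight 24, value 81
Minimum weight: 20 kg.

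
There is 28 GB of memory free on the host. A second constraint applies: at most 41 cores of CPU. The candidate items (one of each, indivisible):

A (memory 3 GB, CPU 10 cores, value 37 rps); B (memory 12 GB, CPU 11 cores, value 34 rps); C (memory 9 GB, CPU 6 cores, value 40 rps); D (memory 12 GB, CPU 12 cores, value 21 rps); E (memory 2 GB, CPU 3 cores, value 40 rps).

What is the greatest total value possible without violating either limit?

151 rps

Feasible sets respecting both limits:
- A+B+C+E: memory 26, CPU 30, value 151
- A+C+D+E: memory 26, CPU 31, value 138
- A+C+E: memory 14, CPU 19, value 117
Best: 151 rps.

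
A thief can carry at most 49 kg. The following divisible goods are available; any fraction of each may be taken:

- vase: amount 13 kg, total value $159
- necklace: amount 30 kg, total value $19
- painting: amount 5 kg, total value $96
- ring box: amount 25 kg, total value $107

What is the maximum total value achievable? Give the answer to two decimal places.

Take in order of value per unit:
- painting (96/5 per unit): all 5 → value 96, running total 96.00
- vase (159/13 per unit): all 13 → value 159, running total 255.00
- ring box (107/25 per unit): all 25 → value 107, running total 362.00
- necklace (19/30 per unit): 6 of 30 → value 6×19/30 = 3.8000, running total 365.80
Total 365.80.

365.80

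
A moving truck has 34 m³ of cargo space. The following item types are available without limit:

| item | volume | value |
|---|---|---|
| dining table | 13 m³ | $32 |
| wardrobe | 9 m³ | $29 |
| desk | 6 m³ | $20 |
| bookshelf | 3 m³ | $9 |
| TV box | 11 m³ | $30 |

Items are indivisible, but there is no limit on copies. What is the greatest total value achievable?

Best value-per-unit is desk at 20/6; filling with it alone gives 5×20 = 100.
Optimal mix: 1×wardrobe + 4×desk → volume 33, value 109.

$109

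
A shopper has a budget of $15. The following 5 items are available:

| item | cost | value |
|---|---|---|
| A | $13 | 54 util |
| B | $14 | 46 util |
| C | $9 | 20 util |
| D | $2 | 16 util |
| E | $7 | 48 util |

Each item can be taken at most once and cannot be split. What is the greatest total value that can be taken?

Check high-value combinations within $15:
- A+D: cost 13+2=15, value 54+16=70
- D+E: cost 2+7=9, value 16+48=64
- A: cost 13, value 54
- E: cost 7, value 48
Best: 70 util.

70 util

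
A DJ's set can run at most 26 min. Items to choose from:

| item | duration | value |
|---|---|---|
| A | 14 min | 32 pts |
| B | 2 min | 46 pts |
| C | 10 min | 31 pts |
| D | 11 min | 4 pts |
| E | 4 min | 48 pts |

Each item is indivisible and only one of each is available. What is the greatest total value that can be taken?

126 pts

This is a 0/1 knapsack; check combinations near the capacity.
- A+B+E: duration 14+2+4=20, value 32+46+48=126
- B+C+E: duration 2+10+4=16, value 46+31+48=125
- A+B+C: duration 14+2+10=26, value 32+46+31=109
Best: 126 pts.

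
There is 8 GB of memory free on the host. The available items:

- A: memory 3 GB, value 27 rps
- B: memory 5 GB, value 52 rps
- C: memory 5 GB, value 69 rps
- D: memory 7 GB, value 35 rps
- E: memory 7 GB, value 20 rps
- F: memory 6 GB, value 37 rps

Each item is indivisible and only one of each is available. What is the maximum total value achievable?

This is a 0/1 knapsack; check combinations near the capacity.
- A+C: memory 3+5=8, value 27+69=96
- A+B: memory 3+5=8, value 27+52=79
- C: memory 5, value 69
- B: memory 5, value 52
Best: 96 rps.

96 rps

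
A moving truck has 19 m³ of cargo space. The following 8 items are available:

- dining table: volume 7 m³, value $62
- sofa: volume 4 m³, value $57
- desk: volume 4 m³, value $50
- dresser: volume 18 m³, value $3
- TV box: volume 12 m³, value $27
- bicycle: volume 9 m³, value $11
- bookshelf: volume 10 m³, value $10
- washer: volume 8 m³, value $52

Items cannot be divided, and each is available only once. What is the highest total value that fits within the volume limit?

$171

Check high-value combinations within 19 m³:
- dining table+sofa+washer: volume 7+4+8=19, value 62+57+52=171
- dining table+sofa+desk: volume 7+4+4=15, value 62+57+50=169
- dining table+desk+washer: volume 7+4+8=19, value 62+50+52=164
Best: $171.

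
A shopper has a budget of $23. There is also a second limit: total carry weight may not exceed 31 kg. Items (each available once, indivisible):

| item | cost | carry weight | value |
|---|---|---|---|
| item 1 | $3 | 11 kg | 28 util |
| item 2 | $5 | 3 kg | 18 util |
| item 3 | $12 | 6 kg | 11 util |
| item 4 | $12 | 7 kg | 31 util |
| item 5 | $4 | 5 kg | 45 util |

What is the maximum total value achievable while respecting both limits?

Feasible sets respecting both limits:
- item 1+item 4+item 5: cost 19, carry weight 23, value 104
- item 2+item 4+item 5: cost 21, carry weight 15, value 94
- item 1+item 2+item 5: cost 12, carry weight 19, value 91
- item 1+item 3+item 5: cost 19, carry weight 22, value 84
Best: 104 util.

104 util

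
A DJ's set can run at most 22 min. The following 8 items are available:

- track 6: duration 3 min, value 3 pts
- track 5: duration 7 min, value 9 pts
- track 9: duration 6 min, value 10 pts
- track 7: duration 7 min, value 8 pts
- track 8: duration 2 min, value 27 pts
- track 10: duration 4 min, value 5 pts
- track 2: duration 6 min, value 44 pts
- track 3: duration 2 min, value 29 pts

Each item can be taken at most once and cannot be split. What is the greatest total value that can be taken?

115 pts

This is a 0/1 knapsack; check combinations near the capacity.
- track 9+track 8+track 10+track 2+track 3: duration 6+2+4+6+2=20, value 10+27+5+44+29=115
- track 5+track 8+track 10+track 2+track 3: duration 7+2+4+6+2=21, value 9+27+5+44+29=114
- track 6+track 9+track 8+track 2+track 3: duration 3+6+2+6+2=19, value 3+10+27+44+29=113
- track 7+track 8+track 10+track 2+track 3: duration 7+2+4+6+2=21, value 8+27+5+44+29=113
- track 6+track 5+track 8+track 2+track 3: duration 3+7+2+6+2=20, value 3+9+27+44+29=112
Best: 115 pts.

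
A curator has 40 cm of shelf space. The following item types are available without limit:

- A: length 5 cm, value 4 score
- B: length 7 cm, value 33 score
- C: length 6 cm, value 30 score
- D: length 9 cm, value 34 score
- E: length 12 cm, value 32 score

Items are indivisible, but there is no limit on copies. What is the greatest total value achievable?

Best value-per-unit is C at 30/6; filling with it alone gives 6×30 = 180.
Optimal mix: 4×B + 2×C → length 40, value 192.

192 score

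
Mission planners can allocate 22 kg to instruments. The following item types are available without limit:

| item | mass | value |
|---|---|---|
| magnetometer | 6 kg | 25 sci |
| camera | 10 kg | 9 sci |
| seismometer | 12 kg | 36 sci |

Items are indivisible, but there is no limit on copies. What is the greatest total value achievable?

75 sci

Best value-per-unit is magnetometer at 25/6, and filling with it alone uses mass 3×6=18. No mix of the others beats 3×25 = 75.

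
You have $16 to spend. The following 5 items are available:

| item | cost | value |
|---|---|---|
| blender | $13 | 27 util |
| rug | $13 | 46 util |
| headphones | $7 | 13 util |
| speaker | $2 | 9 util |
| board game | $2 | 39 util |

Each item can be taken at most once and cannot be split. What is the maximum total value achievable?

Check high-value combinations within $16:
- rug+board game: cost 13+2=15, value 46+39=85
- blender+board game: cost 13+2=15, value 27+39=66
- headphones+speaker+board game: cost 7+2+2=11, value 13+9+39=61
Best: 85 util.

85 util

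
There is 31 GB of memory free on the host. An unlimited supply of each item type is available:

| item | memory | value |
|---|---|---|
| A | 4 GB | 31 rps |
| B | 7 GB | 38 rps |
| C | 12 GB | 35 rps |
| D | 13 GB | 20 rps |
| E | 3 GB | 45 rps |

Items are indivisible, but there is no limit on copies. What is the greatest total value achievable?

Best value-per-unit is E at 45/3, and filling with it alone uses memory 10×3=30. No mix of the others beats 10×45 = 450.

450 rps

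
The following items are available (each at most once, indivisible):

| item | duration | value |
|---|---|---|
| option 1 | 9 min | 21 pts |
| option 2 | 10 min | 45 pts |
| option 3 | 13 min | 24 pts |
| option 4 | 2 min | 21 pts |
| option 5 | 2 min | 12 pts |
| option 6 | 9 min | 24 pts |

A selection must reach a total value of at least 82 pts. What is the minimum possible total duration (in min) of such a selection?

21

Subsets with value ≥ 82, sorted by total duration:
- option 2+option 4+option 6: duration 21, value 90
- option 1+option 2+option 4: duration 21, value 87
Minimum duration: 21 min.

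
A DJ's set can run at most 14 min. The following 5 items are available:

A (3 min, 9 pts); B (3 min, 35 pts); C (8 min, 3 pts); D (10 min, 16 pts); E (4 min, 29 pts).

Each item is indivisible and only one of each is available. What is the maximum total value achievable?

Check high-value combinations within 14 min:
- A+B+E: duration 3+3+4=10, value 9+35+29=73
- B+E: duration 3+4=7, value 35+29=64
- B+D: duration 3+10=13, value 35+16=51
- A+B+C: duration 3+3+8=14, value 9+35+3=47
Best: 73 pts.

73 pts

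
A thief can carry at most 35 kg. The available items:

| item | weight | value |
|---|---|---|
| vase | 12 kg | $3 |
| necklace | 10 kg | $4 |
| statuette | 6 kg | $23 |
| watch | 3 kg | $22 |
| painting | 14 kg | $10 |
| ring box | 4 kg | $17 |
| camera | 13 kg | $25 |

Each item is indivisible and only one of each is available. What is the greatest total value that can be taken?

Check high-value combinations within 35 kg:
- statuette+watch+ring box+camera: weight 6+3+4+13=26, value 23+22+17+25=87
- necklace+statuette+watch+camera: weight 10+6+3+13=32, value 4+23+22+25=74
- watch+painting+ring box+camera: weight 3+14+4+13=34, value 22+10+17+25=74
- vase+statuette+watch+camera: weight 12+6+3+13=34, value 3+23+22+25=73
Best: $87.

$87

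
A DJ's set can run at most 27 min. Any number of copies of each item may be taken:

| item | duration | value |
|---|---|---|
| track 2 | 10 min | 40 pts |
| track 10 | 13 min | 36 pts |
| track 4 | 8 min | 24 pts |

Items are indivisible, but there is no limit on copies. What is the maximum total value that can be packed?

88 pts

Best value-per-unit is track 2 at 40/10; filling with it alone gives 2×40 = 80.
Optimal mix: 1×track 2 + 2×track 4 → duration 26, value 88.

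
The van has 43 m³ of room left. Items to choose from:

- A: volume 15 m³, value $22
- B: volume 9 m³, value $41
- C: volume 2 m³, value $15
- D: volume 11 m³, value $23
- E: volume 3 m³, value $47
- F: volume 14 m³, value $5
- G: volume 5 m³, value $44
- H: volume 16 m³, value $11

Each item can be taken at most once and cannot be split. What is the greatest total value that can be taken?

$177

Check high-value combinations within 43 m³:
- A+B+D+E+G: volume 15+9+11+3+5=43, value 22+41+23+47+44=177
- B+C+D+E+G: volume 9+2+11+3+5=30, value 41+15+23+47+44=170
- A+B+C+E+G: volume 15+9+2+3+5=34, value 22+41+15+47+44=169
- B+D+E+F+G: volume 9+11+3+14+5=42, value 41+23+47+5+44=160
- B+C+E+G+H: volume 9+2+3+5+16=35, value 41+15+47+44+11=158
Best: $177.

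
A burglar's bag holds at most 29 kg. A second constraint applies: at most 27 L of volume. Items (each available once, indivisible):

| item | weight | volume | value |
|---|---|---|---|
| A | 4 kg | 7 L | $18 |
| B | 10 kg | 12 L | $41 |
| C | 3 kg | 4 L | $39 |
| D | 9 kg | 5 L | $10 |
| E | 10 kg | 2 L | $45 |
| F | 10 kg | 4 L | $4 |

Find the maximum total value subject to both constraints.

Feasible sets respecting both limits:
- A+B+C+E: weight 27, volume 25, value 143
- B+C+E: weight 23, volume 18, value 125
- A+C+D+E: weight 26, volume 18, value 112
Best: $143.

$143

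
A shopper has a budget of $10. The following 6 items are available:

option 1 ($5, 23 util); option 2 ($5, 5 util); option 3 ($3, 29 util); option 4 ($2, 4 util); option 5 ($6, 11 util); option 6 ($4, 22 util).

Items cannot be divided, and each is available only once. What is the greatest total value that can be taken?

56 util

Check high-value combinations within $10:
- option 1+option 3+option 4: cost 5+3+2=10, value 23+29+4=56
- option 3+option 4+option 6: cost 3+2+4=9, value 29+4+22=55
- option 1+option 3: cost 5+3=8, value 23+29=52
- option 3+option 6: cost 3+4=7, value 29+22=51
Best: 56 util.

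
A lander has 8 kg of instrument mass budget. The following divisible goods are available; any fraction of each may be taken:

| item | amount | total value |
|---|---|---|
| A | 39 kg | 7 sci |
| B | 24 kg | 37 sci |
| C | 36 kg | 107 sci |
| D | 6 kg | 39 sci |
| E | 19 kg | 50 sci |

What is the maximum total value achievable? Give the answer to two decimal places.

Take in order of value per unit:
- D (39/6 per unit): all 6 → value 39, running total 39.00
- C (107/36 per unit): 2 of 36 → value 2×107/36 = 5.9444, running total 44.94
Total 44.94.

44.94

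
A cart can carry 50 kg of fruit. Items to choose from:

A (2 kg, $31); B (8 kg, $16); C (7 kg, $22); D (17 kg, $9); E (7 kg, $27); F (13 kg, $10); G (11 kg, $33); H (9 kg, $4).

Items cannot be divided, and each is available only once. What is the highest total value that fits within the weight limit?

$139

Check high-value combinations within 50 kg:
- A+B+C+E+F+G: weight 2+8+7+7+13+11=48, value 31+16+22+27+10+33=139
- A+B+C+E+G+H: weight 2+8+7+7+11+9=44, value 31+16+22+27+33+4=133
- A+B+C+E+G: weight 2+8+7+7+11=35, value 31+16+22+27+33=129
- A+C+E+F+G+H: weight 2+7+7+13+11+9=49, value 31+22+27+10+33+4=127
Best: $139.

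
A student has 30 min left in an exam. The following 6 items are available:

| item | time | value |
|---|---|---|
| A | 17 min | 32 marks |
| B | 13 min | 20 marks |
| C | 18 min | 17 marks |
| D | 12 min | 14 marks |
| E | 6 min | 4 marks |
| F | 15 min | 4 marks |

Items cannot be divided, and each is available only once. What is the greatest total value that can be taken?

52 marks

This is a 0/1 knapsack; check combinations near the capacity.
- A+B: time 17+13=30, value 32+20=52
- A+D: time 17+12=29, value 32+14=46
- A+E: time 17+6=23, value 32+4=36
Best: 52 marks.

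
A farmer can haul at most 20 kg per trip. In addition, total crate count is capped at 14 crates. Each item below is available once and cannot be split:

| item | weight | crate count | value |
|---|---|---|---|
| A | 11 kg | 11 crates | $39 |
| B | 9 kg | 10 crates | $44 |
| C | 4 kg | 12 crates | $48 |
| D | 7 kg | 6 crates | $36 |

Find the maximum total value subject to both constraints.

$48

Feasible sets respecting both limits:
- C: weight 4, crate count 12, value 48
- B: weight 9, crate count 10, value 44
- A: weight 11, crate count 11, value 39
- D: weight 7, crate count 6, value 36
Best: $48.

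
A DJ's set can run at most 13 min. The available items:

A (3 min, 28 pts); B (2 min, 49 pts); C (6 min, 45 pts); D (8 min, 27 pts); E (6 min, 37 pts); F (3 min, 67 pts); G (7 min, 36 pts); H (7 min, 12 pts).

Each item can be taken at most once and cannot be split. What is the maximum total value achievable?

This is a 0/1 knapsack; check combinations near the capacity.
- B+C+F: duration 2+6+3=11, value 49+45+67=161
- B+E+F: duration 2+6+3=11, value 49+37+67=153
- B+F+G: duration 2+3+7=12, value 49+67+36=152
Best: 161 pts.

161 pts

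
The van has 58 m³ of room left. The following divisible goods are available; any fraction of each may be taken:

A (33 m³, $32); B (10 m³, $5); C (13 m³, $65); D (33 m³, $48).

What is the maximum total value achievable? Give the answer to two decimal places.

124.64

Take in order of value per unit:
- C (65/13 per unit): all 13 → value 65, running total 65.00
- D (48/33 per unit): all 33 → value 48, running total 113.00
- A (32/33 per unit): 12 of 33 → value 12×32/33 = 11.6364, running total 124.64
Total 124.64.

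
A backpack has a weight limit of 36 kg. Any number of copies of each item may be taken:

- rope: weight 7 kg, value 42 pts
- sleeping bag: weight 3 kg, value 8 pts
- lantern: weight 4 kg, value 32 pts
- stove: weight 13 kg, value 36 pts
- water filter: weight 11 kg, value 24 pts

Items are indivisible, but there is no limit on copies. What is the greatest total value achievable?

288 pts

Best value-per-unit is lantern at 32/4, and filling with it alone uses weight 9×4=36. No mix of the others beats 9×32 = 288.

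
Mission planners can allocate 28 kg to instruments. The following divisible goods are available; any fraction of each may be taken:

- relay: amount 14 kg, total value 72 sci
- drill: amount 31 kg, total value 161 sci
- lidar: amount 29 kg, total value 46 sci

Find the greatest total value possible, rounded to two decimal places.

Take in order of value per unit:
- drill (161/31 per unit): 28 of 31 → value 28×161/31 = 145.4194, running total 145.42
Total 145.42.

145.42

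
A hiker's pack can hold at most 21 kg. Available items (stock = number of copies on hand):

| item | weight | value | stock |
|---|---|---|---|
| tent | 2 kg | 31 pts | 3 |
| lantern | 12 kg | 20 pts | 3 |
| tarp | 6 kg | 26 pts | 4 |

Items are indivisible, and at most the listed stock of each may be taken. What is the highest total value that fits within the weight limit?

Top feasible selections:
- 3×tent + 2×tarp: weight 18, value 145
- 3×tent + 1×tarp: weight 12, value 119
Best: 145 pts.

145 pts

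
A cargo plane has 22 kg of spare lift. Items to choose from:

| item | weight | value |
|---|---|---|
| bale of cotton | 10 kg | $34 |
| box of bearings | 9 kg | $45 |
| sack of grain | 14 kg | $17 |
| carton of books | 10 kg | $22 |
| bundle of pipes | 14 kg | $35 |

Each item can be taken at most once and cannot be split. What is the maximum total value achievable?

This is a 0/1 knapsack; check combinations near the capacity.
- bale of cotton+box of bearings: weight 10+9=19, value 34+45=79
- box of bearings+carton of books: weight 9+10=19, value 45+22=67
- bale of cotton+carton of books: weight 10+10=20, value 34+22=56
- box of bearings: weight 9, value 45
Best: $79.

$79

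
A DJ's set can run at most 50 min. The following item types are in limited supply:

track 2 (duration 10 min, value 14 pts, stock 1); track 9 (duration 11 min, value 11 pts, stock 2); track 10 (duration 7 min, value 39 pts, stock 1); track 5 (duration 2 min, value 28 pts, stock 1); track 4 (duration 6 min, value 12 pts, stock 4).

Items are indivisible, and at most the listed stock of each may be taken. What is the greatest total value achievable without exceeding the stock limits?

Top feasible selections:
- 1×track 2 + 1×track 10 + 1×track 5 + 4×track 4: duration 43, value 129
- 1×track 2 + 1×track 9 + 1×track 10 + 1×track 5 + 3×track 4: duration 48, value 128
Best: 129 pts.

129 pts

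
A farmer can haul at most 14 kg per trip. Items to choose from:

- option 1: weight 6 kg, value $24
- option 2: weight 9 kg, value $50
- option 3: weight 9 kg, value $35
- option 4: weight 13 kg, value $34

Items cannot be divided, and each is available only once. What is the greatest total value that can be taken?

$50

Check high-value combinations within 14 kg:
- option 2: weight 9, value 50
- option 3: weight 9, value 35
- option 4: weight 13, value 34
- option 1: weight 6, value 24
Best: $50.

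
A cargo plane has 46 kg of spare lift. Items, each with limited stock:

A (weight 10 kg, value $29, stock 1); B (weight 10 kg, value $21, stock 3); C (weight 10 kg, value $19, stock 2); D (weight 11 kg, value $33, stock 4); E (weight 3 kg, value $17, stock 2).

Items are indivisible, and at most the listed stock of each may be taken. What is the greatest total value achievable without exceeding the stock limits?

Best selections within weight 46 and stock limits:
- 1×A + 3×D + 1×E: weight 46, value 145
- 1×B + 3×D + 1×E: weight 46, value 137
Best: $145.

$145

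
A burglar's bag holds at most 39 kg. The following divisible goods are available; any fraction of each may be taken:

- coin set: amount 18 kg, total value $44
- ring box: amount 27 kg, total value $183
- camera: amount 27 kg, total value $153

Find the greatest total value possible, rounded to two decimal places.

251.00

Take in order of value per unit:
- ring box (183/27 per unit): all 27 → value 183, running total 183.00
- camera (153/27 per unit): 12 of 27 → value 12×153/27 = 68.0000, running total 251.00
Total 251.00.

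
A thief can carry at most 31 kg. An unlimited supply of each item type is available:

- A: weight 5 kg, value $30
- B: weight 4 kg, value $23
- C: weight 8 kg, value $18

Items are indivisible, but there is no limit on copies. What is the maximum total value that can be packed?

Best value-per-unit is A at 30/5; filling with it alone gives 6×30 = 180.
Optimal mix: 3×A + 4×B → weight 31, value 182.

$182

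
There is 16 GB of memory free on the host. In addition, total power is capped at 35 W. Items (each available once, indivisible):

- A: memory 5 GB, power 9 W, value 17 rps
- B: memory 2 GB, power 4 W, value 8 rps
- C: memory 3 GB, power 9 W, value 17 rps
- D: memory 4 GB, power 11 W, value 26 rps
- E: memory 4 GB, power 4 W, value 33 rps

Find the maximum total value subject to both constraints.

93 rps

Feasible sets respecting both limits:
- A+C+D+E: memory 16, power 33, value 93
- A+B+D+E: memory 15, power 28, value 84
- B+C+D+E: memory 13, power 28, value 84
- A+D+E: memory 13, power 24, value 76
Best: 93 rps.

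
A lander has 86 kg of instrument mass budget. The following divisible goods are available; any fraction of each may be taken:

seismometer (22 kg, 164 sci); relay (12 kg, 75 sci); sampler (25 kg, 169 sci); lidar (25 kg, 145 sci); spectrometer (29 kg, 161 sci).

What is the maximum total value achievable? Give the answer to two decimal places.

564.10

Take in order of value per unit:
- seismometer (164/22 per unit): all 22 → value 164, running total 164.00
- sampler (169/25 per unit): all 25 → value 169, running total 333.00
- relay (75/12 per unit): all 12 → value 75, running total 408.00
- lidar (145/25 per unit): all 25 → value 145, running total 553.00
- spectrometer (161/29 per unit): 2 of 29 → value 2×161/29 = 11.1034, running total 564.10
Total 564.10.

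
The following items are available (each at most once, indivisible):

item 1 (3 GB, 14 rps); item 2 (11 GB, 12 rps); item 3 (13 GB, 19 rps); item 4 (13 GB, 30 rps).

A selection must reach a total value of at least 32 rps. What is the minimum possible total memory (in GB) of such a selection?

16

Subsets with value ≥ 32, sorted by total memory:
- item 1+item 4: memory 16, value 44
- item 1+item 3: memory 16, value 33
- item 2+item 4: memory 24, value 42
- item 3+item 4: memory 26, value 49
Minimum memory: 16 GB.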